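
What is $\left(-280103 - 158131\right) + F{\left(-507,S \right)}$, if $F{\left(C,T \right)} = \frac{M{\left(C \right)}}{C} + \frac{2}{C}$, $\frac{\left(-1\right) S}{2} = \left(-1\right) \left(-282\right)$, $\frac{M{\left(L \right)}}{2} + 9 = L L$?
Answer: $- \frac{222698720}{507} \approx -4.3925 \cdot 10^{5}$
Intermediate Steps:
$M{\left(L \right)} = -18 + 2 L^{2}$ ($M{\left(L \right)} = -18 + 2 L L = -18 + 2 L^{2}$)
$S = -564$ ($S = - 2 \left(\left(-1\right) \left(-282\right)\right) = \left(-2\right) 282 = -564$)
$F{\left(C,T \right)} = \frac{2}{C} + \frac{-18 + 2 C^{2}}{C}$ ($F{\left(C,T \right)} = \frac{-18 + 2 C^{2}}{C} + \frac{2}{C} = \frac{2}{C} + \frac{-18 + 2 C^{2}}{C}$)
$\left(-280103 - 158131\right) + F{\left(-507,S \right)} = \left(-280103 - 158131\right) + \left(- \frac{16}{-507} + 2 \left(-507\right)\right) = -438234 - \frac{514082}{507} = - \frac{222698720}{507}$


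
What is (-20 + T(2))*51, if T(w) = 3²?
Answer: -561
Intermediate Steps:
T(w) = 9
(-20 + T(2))*51 = (-20 + 9)*51 = -11*51 = -561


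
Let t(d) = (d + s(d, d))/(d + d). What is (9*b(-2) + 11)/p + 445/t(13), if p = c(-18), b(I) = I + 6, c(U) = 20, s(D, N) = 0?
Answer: 17847/20 ≈ 892.35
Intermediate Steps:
t(d) = 1/2 (t(d) = (d + 0)/(d + d) = d/((2*d)) = d*(1/(2*d)) = 1/2)
b(I) = 6 + I
p = 20
(9*b(-2) + 11)/p + 445/t(13) = (9*(6 - 2) + 11)/20 + 445/(1/2) = (9*4 + 11)*(1/20) + 445*2 = (36 + 11)*(1/20) + 890 = 47*(1/20) + 890 = 47/20 + 890 = 17847/20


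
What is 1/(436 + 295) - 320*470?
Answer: -109942399/731 ≈ -1.5040e+5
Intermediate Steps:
1/(436 + 295) - 320*470 = 1/731 - 150400 = -109942399/731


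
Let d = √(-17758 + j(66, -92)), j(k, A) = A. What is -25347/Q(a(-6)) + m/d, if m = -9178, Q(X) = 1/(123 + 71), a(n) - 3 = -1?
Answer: -4917318 + 4589*I*√714/1785 ≈ -4.9173e+6 + 68.696*I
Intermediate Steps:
a(n) = 2 (a(n) = 3 - 1 = 2)
Q(X) = 1/194
d = 5*I*√714 (d = √(-17758 - 92) = √(-17850) = 5*I*√714 ≈ 133.6*I)
-25347/Q(a(-6)) + m/d = -25347/1/194 - 9178*(-I*√714/3570) = -25347*194 - (-4589)*I*√714/1785 = -4917318 + 4589*I*√714/1785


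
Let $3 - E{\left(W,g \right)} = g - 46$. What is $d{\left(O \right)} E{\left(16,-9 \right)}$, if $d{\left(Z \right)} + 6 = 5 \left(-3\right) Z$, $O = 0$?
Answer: $-348$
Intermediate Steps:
$d{\left(Z \right)} = -6 - 15 Z$ ($d{\left(Z \right)} = -6 + 5 \left(-3\right) Z = -6 - 15 Z$)
$E{\left(W,g \right)} = 49 - g$ ($E{\left(W,g \right)} = 3 - \left(g - 46\right) = 3 - \left(-46 + g\right) = 49 - g$)
$d{\left(O \right)} E{\left(16,-9 \right)} = \left(-6 - 0\right) \left(49 - -9\right) = \left(-6 + 0\right) \left(49 + 9\right) = \left(-6\right) 58 = -348$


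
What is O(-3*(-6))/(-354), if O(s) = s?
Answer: -3/59 ≈ -0.050847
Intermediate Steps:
O(-3*(-6))/(-354) = -3*(-6)/(-354) = 18*(-1/354) = -3/59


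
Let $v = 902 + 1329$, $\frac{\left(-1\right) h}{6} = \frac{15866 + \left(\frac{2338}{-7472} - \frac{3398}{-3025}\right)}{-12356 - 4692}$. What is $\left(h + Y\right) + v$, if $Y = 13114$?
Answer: $\frac{1478769886605309}{96333133600} \approx 15351.0$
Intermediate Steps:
$h = \frac{537951513309}{96333133600}$ ($h = - 6 \frac{15866 + \left(\frac{2338}{-7472} - \frac{3398}{-3025}\right)}{-12356 - 4692} = - 6 \frac{15866 + \left(2338 \left(- \frac{1}{7472}\right) - - \frac{3398}{3025}\right)}{-17048} = - 6 \left(15866 + \left(- \frac{1169}{3736} + \frac{3398}{3025}\right)\right) \left(- \frac{1}{17048}\right) = - 6 \left(15866 + \frac{9158703}{11301400}\right) \left(- \frac{1}{17048}\right) = - 6 \cdot \frac{179317171103}{11301400} \left(- \frac{1}{17048}\right) = \left(-6\right) \left(- \frac{179317171103}{192666267200}\right) = \frac{537951513309}{96333133600} \approx 5.5843$)
$v = 2231$
$\left(h + Y\right) + v = \left(\frac{537951513309}{96333133600} + 13114\right) + 2231 = \frac{1263850665543709}{96333133600} + 2231 = \frac{1478769886605309}{96333133600}$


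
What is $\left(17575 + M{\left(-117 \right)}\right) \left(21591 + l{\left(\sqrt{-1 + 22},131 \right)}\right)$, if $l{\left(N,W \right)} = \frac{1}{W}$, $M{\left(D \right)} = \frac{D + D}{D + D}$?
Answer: $\frac{49712345072}{131} \approx 3.7948 \cdot 10^{8}$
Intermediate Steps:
$M{\left(D \right)} = 1$ ($M{\left(D \right)} = \frac{2 D}{2 D} = 2 D \frac{1}{2 D} = 1$)
$\left(17575 + M{\left(-117 \right)}\right) \left(21591 + l{\left(\sqrt{-1 + 22},131 \right)}\right) = \left(17575 + 1\right) \left(21591 + \frac{1}{131}\right) = 17576 \left(21591 + \frac{1}{131}\right) = 17576 \cdot \frac{2828422}{131} = \frac{49712345072}{131}$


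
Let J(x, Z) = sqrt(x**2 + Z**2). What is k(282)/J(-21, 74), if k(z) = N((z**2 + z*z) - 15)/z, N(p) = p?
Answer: 53011*sqrt(5917)/556198 ≈ 7.3314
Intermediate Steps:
k(z) = (-15 + 2*z**2)/z (k(z) = ((z**2 + z*z) - 15)/z = ((z**2 + z**2) - 15)/z = (2*z**2 - 15)/z = (-15 + 2*z**2)/z)
J(x, Z) = sqrt(Z**2 + x**2)
k(282)/J(-21, 74) = (-15/282 + 2*282)/(sqrt(74**2 + (-21)**2)) = (-15*1/282 + 564)/(sqrt(5476 + 441)) = (-5/94 + 564)/(sqrt(5917)) = 53011*(sqrt(5917)/5917)/94 = 53011*sqrt(5917)/556198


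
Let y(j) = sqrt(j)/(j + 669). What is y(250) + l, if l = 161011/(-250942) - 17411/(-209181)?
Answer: -29311290829/52492298502 + 5*sqrt(10)/919 ≈ -0.54119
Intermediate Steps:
l = -29311290829/52492298502 (l = 161011*(-1/250942) - 17411*(-1/209181) = -161011/250942 + 17411/209181 = -29311290829/52492298502 ≈ -0.55839)
y(j) = sqrt(j)/(669 + j)
y(250) + l = sqrt(250)/(669 + 250) - 29311290829/52492298502 = (5*sqrt(10))/919 - 29311290829/52492298502 = (5*sqrt(10))*(1/919) - 29311290829/52492298502 = 5*sqrt(10)/919 - 29311290829/52492298502 = -29311290829/52492298502 + 5*sqrt(10)/919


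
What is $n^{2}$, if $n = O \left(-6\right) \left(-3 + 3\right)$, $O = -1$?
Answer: $0$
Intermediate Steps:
$n = 0$ ($n = \left(-1\right) \left(-6\right) \left(-3 + 3\right) = 6 \cdot 0 = 0$)
$n^{2} = 0^{2} = 0$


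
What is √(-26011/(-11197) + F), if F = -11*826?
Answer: I*√1138846097407/11197 ≈ 95.308*I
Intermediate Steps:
F = -9086
√(-26011/(-11197) + F) = √(-26011/(-11197) - 9086) = √(-26011*(-1/11197) - 9086) = √(26011/11197 - 9086) = √(-101709931/11197) = I*√1138846097407/11197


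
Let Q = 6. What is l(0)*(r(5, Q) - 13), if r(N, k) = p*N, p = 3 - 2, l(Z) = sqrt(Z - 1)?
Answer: -8*I ≈ -8.0*I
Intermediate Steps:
l(Z) = sqrt(-1 + Z)
p = 1
r(N, k) = N (r(N, k) = 1*N = N)
l(0)*(r(5, Q) - 13) = sqrt(-1 + 0)*(5 - 13) = sqrt(-1)*(-8) = I*(-8) = -8*I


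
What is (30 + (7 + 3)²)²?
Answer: 16900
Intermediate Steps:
(30 + (7 + 3)²)² = (30 + 10²)² = (30 + 100)² = 130² = 16900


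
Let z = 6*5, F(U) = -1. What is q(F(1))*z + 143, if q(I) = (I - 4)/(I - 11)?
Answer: 311/2 ≈ 155.50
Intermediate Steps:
z = 30
q(I) = (-4 + I)/(-11 + I)
q(F(1))*z + 143 = ((-4 - 1)/(-11 - 1))*30 + 143 = (-5/(-12))*30 + 143 = -1/12*(-5)*30 + 143 = (5/12)*30 + 143 = 25/2 + 143 = 311/2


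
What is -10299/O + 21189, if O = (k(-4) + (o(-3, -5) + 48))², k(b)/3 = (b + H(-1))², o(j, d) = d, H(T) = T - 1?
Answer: 483120090/22801 ≈ 21189.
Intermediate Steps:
H(T) = -1 + T
k(b) = 3*(-2 + b)² (k(b) = 3*(b + (-1 - 1))² = 3*(b - 2)² = 3*(-2 + b)²)
O = 22801 (O = (3*(-2 - 4)² + (-5 + 48))² = (3*(-6)² + 43)² = (3*36 + 43)² = (108 + 43)² = 151² = 22801)
-10299/O + 21189 = -10299/22801 + 21189 = 483120090/22801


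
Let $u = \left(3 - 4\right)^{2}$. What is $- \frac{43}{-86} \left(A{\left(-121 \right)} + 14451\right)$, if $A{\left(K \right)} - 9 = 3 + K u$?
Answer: $7171$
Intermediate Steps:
$u = 1$ ($u = \left(-1\right)^{2} = 1$)
$A{\left(K \right)} = 12 + K$ ($A{\left(K \right)} = 9 + \left(3 + K 1\right) = 9 + \left(3 + K\right) = 12 + K$)
$- \frac{43}{-86} \left(A{\left(-121 \right)} + 14451\right) = - \frac{43}{-86} \left(\left(12 - 121\right) + 14451\right) = \left(-43\right) \left(- \frac{1}{86}\right) \left(-109 + 14451\right) = \frac{1}{2} \cdot 14342 = 7171$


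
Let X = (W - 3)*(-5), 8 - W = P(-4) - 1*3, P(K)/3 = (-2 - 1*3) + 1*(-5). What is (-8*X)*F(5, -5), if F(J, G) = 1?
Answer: 1520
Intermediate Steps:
P(K) = -30 (P(K) = 3*((-2 - 1*3) + 1*(-5)) = 3*((-2 - 3) - 5) = 3*(-5 - 5) = 3*(-10) = -30)
W = 41 (W = 8 - (-30 - 1*3) = 8 - (-30 - 3) = 8 - 1*(-33) = 8 + 33 = 41)
X = -190 (X = (41 - 3)*(-5) = 38*(-5) = -190)
(-8*X)*F(5, -5) = -8*(-190)*1 = 1520*1 = 1520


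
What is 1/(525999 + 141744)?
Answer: 1/667743 ≈ 1.4976e-6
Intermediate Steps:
1/(525999 + 141744) = 1/667743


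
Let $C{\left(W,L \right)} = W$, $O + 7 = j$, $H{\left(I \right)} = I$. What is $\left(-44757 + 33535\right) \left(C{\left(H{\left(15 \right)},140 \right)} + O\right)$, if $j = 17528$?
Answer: $-196788992$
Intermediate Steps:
$O = 17521$ ($O = -7 + 17528 = 17521$)
$\left(-44757 + 33535\right) \left(C{\left(H{\left(15 \right)},140 \right)} + O\right) = \left(-44757 + 33535\right) \left(15 + 17521\right) = \left(-11222\right) 17536 = -196788992$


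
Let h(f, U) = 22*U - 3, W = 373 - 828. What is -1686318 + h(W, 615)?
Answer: -1672791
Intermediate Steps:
W = -455
h(f, U) = -3 + 22*U
-1686318 + h(W, 615) = -1686318 + (-3 + 22*615) = -1686318 + (-3 + 13530) = -1686318 + 13527 = -1672791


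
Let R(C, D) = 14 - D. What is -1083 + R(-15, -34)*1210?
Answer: 56997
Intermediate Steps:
-1083 + R(-15, -34)*1210 = -1083 + (14 - 1*(-34))*1210 = -1083 + (14 + 34)*1210 = -1083 + 48*1210 = -1083 + 58080 = 56997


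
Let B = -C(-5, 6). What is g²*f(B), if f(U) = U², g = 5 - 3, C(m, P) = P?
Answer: 144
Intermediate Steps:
g = 2
B = -6 (B = -1*6 = -6)
g²*f(B) = 2²*(-6)² = 4*36 = 144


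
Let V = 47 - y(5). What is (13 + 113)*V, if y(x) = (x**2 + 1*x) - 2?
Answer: 2394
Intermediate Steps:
y(x) = -2 + x + x**2 (y(x) = (x**2 + x) - 2 = (x + x**2) - 2 = -2 + x + x**2)
V = 19 (V = 47 - (-2 + 5 + 5**2) = 47 - (-2 + 5 + 25) = 47 - 1*28 = 47 - 28 = 19)
(13 + 113)*V = (13 + 113)*19 = 126*19 = 2394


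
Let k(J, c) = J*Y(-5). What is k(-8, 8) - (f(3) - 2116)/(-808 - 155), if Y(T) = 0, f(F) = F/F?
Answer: -235/107 ≈ -2.1963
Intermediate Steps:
f(F) = 1
k(J, c) = 0 (k(J, c) = J*0 = 0)
k(-8, 8) - (f(3) - 2116)/(-808 - 155) = 0 - (1 - 2116)/(-808 - 155) = 0 - (-2115)/(-963) = 0 - (-2115)*(-1)/963 = 0 - 1*235/107 = 0 - 235/107 = -235/107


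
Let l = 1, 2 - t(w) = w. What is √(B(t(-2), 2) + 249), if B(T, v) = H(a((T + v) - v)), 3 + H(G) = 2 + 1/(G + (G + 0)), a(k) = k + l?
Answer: √24810/10 ≈ 15.751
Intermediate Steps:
t(w) = 2 - w
a(k) = 1 + k (a(k) = k + 1 = 1 + k)
H(G) = -1 + 1/(2*G) (H(G) = -3 + (2 + 1/(G + (G + 0))) = -3 + (2 + 1/(G + G)) = -3 + (2 + 1/(2*G)) = -1 + 1/(2*G))
B(T, v) = (-½ - T)/(1 + T) (B(T, v) = (½ - (1 + ((T + v) - v)))/(1 + ((T + v) - v)) = (½ - (1 + T))/(1 + T) = (½ + (-1 - T))/(1 + T) = (-½ - T)/(1 + T))
√(B(t(-2), 2) + 249) = √((-½ - (2 - 1*(-2)))/(1 + (2 - 1*(-2))) + 249) = √((-½ - (2 + 2))/(1 + (2 + 2)) + 249) = √((-½ - 1*4)/(1 + 4) + 249) = √((-½ - 4)/5 + 249) = √((⅕)*(-9/2) + 249) = √(-9/10 + 249) = √(2481/10) = √24810/10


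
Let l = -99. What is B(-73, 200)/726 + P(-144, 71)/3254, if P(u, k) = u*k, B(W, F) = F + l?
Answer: -3546985/1181202 ≈ -3.0029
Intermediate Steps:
B(W, F) = -99 + F (B(W, F) = F - 99 = -99 + F)
P(u, k) = k*u
B(-73, 200)/726 + P(-144, 71)/3254 = (-99 + 200)/726 + (71*(-144))/3254 = 101*(1/726) - 10224*1/3254 = 101/726 - 5112/1627 = -3546985/1181202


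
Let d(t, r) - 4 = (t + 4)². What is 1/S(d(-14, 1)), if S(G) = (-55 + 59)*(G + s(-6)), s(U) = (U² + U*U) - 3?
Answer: 1/692 ≈ 0.0014451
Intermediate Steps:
s(U) = -3 + 2*U² (s(U) = (U² + U²) - 3 = 2*U² - 3 = -3 + 2*U²)
d(t, r) = 4 + (4 + t)² (d(t, r) = 4 + (t + 4)² = 4 + (4 + t)²)
S(G) = 276 + 4*G (S(G) = (-55 + 59)*(G + (-3 + 2*(-6)²)) = 4*(G + (-3 + 2*36)) = 4*(G + (-3 + 72)) = 4*(G + 69) = 4*(69 + G) = 276 + 4*G)
1/S(d(-14, 1)) = 1/(276 + 4*(4 + (4 - 14)²)) = 1/(276 + 4*(4 + (-10)²)) = 1/(276 + 4*(4 + 100)) = 1/(276 + 4*104) = 1/(276 + 416) = 1/692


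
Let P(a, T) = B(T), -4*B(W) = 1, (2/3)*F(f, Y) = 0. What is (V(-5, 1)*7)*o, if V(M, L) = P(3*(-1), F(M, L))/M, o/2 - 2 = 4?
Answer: 21/5 ≈ 4.2000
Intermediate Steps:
F(f, Y) = 0 (F(f, Y) = (3/2)*0 = 0)
B(W) = -1/4 (B(W) = -1/4*1 = -1/4)
o = 12 (o = 4 + 2*4 = 4 + 8 = 12)
P(a, T) = -1/4
V(M, L) = -1/(4*M)
(V(-5, 1)*7)*o = (-1/4/(-5)*7)*12 = (-1/4*(-1/5)*7)*12 = ((1/20)*7)*12 = (7/20)*12 = 21/5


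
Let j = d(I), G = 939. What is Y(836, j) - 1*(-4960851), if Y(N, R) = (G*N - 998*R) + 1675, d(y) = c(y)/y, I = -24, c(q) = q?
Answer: 5746532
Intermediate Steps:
d(y) = 1 (d(y) = y/y = 1)
j = 1
Y(N, R) = 1675 - 998*R + 939*N (Y(N, R) = (939*N - 998*R) + 1675 = (-998*R + 939*N) + 1675 = 1675 - 998*R + 939*N)
Y(836, j) - 1*(-4960851) = (1675 - 998*1 + 939*836) - 1*(-4960851) = (1675 - 998 + 785004) + 4960851 = 785681 + 4960851 = 5746532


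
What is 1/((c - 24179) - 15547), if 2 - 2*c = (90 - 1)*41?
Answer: -2/83099 ≈ -2.4068e-5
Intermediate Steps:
c = -3647/2 (c = 1 - (90 - 1)*41/2 = 1 - 89*41/2 = 1 - 1/2*3649 = 1 - 3649/2 = -3647/2 ≈ -1823.5)
1/((c - 24179) - 15547) = 1/((-3647/2 - 24179) - 15547) = 1/(-52005/2 - 15547) = 1/(-83099/2) = -2/83099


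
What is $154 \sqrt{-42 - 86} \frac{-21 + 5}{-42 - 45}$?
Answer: $\frac{19712 i \sqrt{2}}{87} \approx 320.42 i$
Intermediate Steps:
$154 \sqrt{-42 - 86} \frac{-21 + 5}{-42 - 45} = 154 \sqrt{-128} \left(- \frac{16}{-87}\right) = 154 \cdot 8 i \sqrt{2} \left(\left(-16\right) \left(- \frac{1}{87}\right)\right) = 1232 i \sqrt{2} \cdot \frac{16}{87} = \frac{19712 i \sqrt{2}}{87}$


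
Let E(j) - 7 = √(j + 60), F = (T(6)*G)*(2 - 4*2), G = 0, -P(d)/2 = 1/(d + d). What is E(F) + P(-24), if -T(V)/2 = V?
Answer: 169/24 + 2*√15 ≈ 14.788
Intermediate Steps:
P(d) = -1/d (P(d) = -2/(d + d) = -2*1/(2*d) = -1/d)
T(V) = -2*V
F = 0 (F = (-2*6*0)*(2 - 4*2) = (-12*0)*(2 - 8) = 0*(-6) = 0)
E(j) = 7 + √(60 + j) (E(j) = 7 + √(j + 60) = 7 + √(60 + j))
E(F) + P(-24) = (7 + √(60 + 0)) - 1/(-24) = (7 + √60) - 1*(-1/24) = (7 + 2*√15) + 1/24 = 169/24 + 2*√15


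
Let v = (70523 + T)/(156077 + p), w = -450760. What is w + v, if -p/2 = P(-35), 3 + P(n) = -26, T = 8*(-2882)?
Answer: -10054195019/22305 ≈ -4.5076e+5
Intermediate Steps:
T = -23056
P(n) = -29 (P(n) = -3 - 26 = -29)
p = 58 (p = -2*(-29) = 58)
v = 6781/22305 (v = (70523 - 23056)/(156077 + 58) = 47467/156135 = 47467*(1/156135) = 6781/22305 ≈ 0.30401)
w + v = -450760 + 6781/22305 = -10054195019/22305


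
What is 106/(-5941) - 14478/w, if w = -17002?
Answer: 42105793/50504441 ≈ 0.83370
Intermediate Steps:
106/(-5941) - 14478/w = 106/(-5941) - 14478/(-17002) = 106*(-1/5941) - 14478*(-1/17002) = -106/5941 + 7239/8501 = 42105793/50504441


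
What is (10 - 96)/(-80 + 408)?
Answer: -43/164 ≈ -0.26220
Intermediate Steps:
(10 - 96)/(-80 + 408) = -86/328 = (1/328)*(-86) = -43/164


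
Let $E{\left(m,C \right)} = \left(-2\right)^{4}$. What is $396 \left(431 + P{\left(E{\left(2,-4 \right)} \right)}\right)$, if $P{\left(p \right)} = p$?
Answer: $177012$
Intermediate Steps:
$E{\left(m,C \right)} = 16$
$396 \left(431 + P{\left(E{\left(2,-4 \right)} \right)}\right) = 396 \left(431 + 16\right) = 396 \cdot 447 = 177012$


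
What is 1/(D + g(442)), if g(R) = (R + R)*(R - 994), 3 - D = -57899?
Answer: -1/430066 ≈ -2.3252e-6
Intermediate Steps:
D = 57902 (D = 3 - 1*(-57899) = 3 + 57899 = 57902)
g(R) = 2*R*(-994 + R) (g(R) = (2*R)*(-994 + R) = 2*R*(-994 + R))
1/(D + g(442)) = 1/(57902 + 2*442*(-994 + 442)) = 1/(57902 + 2*442*(-552)) = 1/(57902 - 487968) = 1/(-430066) = -1/430066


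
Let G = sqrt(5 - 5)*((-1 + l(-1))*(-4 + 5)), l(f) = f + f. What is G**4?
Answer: 0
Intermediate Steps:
l(f) = 2*f
G = 0 (G = sqrt(5 - 5)*((-1 + 2*(-1))*(-4 + 5)) = sqrt(0)*((-1 - 2)*1) = 0*(-3*1) = 0*(-3) = 0)
G**4 = 0**4 = 0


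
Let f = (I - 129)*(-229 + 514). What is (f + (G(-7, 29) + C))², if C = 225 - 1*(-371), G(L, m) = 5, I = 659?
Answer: 22998025801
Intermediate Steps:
f = 151050 (f = (659 - 129)*(-229 + 514) = 530*285 = 151050)
C = 596 (C = 225 + 371 = 596)
(f + (G(-7, 29) + C))² = (151050 + (5 + 596))² = (151050 + 601)² = 151651² = 22998025801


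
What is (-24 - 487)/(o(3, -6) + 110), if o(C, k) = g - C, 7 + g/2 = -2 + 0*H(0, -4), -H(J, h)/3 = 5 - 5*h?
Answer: -511/89 ≈ -5.7416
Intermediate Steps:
H(J, h) = -15 + 15*h (H(J, h) = -3*(5 - 5*h) = -15 + 15*h)
g = -18 (g = -14 + 2*(-2 + 0*(-15 + 15*(-4))) = -14 + 2*(-2 + 0*(-15 - 60)) = -14 + 2*(-2 + 0*(-75)) = -14 + 2*(-2 + 0) = -14 + 2*(-2) = -14 - 4 = -18)
o(C, k) = -18 - C
(-24 - 487)/(o(3, -6) + 110) = (-24 - 487)/((-18 - 1*3) + 110) = -511/((-18 - 3) + 110) = -511/(-21 + 110) = -511/89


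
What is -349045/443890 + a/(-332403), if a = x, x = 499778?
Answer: -67574012311/29510073534 ≈ -2.2899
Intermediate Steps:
a = 499778
-349045/443890 + a/(-332403) = -349045/443890 + 499778/(-332403) = -349045*1/443890 + 499778*(-1/332403) = -69809/88778 - 499778/332403 = -67574012311/29510073534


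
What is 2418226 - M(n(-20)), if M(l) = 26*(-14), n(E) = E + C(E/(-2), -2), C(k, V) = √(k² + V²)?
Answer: 2418590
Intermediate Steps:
C(k, V) = √(V² + k²)
n(E) = E + √(4 + E²/4) (n(E) = E + √((-2)² + (E/(-2))²) = E + √(4 + (E*(-½))²) = E + √(4 + (-E/2)²) = E + √(4 + E²/4))
M(l) = -364
2418226 - M(n(-20)) = 2418226 - 1*(-364) = 2418226 + 364 = 2418590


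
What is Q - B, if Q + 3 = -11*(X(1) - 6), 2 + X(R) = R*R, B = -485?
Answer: 559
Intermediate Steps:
X(R) = -2 + R**2 (X(R) = -2 + R*R = -2 + R**2)
Q = 74 (Q = -3 - 11*((-2 + 1**2) - 6) = -3 - 11*((-2 + 1) - 6) = -3 - 11*(-1 - 6) = -3 - 11*(-7) = -3 + 77 = 74)
Q - B = 74 - 1*(-485) = 74 + 485 = 559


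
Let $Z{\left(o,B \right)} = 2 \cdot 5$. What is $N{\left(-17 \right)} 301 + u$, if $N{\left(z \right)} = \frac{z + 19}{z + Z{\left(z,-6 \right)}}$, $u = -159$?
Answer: $-245$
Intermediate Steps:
$Z{\left(o,B \right)} = 10$
$N{\left(z \right)} = \frac{19 + z}{10 + z}$ ($N{\left(z \right)} = \frac{z + 19}{z + 10} = \frac{19 + z}{10 + z}$)
$N{\left(-17 \right)} 301 + u = \frac{19 - 17}{10 - 17} \cdot 301 - 159 = \frac{1}{-7} \cdot 2 \cdot 301 - 159 = \left(- \frac{1}{7}\right) 2 \cdot 301 - 159 = \left(- \frac{2}{7}\right) 301 - 159 = -86 - 159 = -245$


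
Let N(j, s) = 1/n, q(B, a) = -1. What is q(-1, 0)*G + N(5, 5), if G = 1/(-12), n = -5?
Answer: -7/60 ≈ -0.11667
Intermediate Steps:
N(j, s) = -⅕ (N(j, s) = 1/(-5) = -⅕)
G = -1/12 (G = 1*(-1/12) = -1/12 ≈ -0.083333)
q(-1, 0)*G + N(5, 5) = -1*(-1/12) - ⅕ = 1/12 - ⅕ = -7/60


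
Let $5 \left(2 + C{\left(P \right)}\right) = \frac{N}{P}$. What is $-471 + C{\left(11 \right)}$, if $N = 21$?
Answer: $- \frac{25994}{55} \approx -472.62$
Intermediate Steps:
$C{\left(P \right)} = -2 + \frac{21}{5 P}$ ($C{\left(P \right)} = -2 + \frac{21 \frac{1}{P}}{5} = -2 + \frac{21}{5 P}$)
$-471 + C{\left(11 \right)} = -471 - \left(2 - \frac{21}{5 \cdot 11}\right) = -471 + \left(-2 + \frac{21}{5} \cdot \frac{1}{11}\right) = -471 + \left(-2 + \frac{21}{55}\right) = -471 - \frac{89}{55} = - \frac{25994}{55}$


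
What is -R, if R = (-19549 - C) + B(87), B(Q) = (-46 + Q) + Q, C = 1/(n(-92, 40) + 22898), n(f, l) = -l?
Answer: 443925219/22858 ≈ 19421.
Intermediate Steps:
C = 1/22858 (C = 1/(-1*40 + 22898) = 1/(-40 + 22898) = 1/22858 ≈ 4.3748e-5)
B(Q) = -46 + 2*Q
R = -443925219/22858 (R = (-19549 - 1*1/22858) + (-46 + 2*87) = (-19549 - 1/22858) + (-46 + 174) = -446851043/22858 + 128 = -443925219/22858 ≈ -19421.)
-R = -1*(-443925219/22858) = 443925219/22858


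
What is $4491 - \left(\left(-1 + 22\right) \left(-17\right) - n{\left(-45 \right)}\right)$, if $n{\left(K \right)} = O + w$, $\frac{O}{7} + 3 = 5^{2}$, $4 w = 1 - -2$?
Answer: $\frac{20011}{4} \approx 5002.8$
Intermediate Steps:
$w = \frac{3}{4}$ ($w = \frac{1 - -2}{4} = \frac{1 + 2}{4} = \frac{1}{4} \cdot 3 = \frac{3}{4} \approx 0.75$)
$O = 154$ ($O = -21 + 7 \cdot 5^{2} = -21 + 7 \cdot 25 = -21 + 175 = 154$)
$n{\left(K \right)} = \frac{619}{4}$ ($n{\left(K \right)} = 154 + \frac{3}{4} = \frac{619}{4}$)
$4491 - \left(\left(-1 + 22\right) \left(-17\right) - n{\left(-45 \right)}\right) = 4491 - \left(\left(-1 + 22\right) \left(-17\right) - \frac{619}{4}\right) = 4491 - \left(21 \left(-17\right) - \frac{619}{4}\right) = 4491 - \left(-357 - \frac{619}{4}\right) = 4491 - - \frac{2047}{4} = 4491 + \frac{2047}{4} = \frac{20011}{4}$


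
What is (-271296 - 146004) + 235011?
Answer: -182289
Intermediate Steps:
(-271296 - 146004) + 235011 = -417300 + 235011 = -182289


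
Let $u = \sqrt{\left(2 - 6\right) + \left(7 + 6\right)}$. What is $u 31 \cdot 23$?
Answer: $2139$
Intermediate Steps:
$u = 3$ ($u = \sqrt{\left(2 - 6\right) + 13} = \sqrt{-4 + 13} = \sqrt{9} = 3$)
$u 31 \cdot 23 = 3 \cdot 31 \cdot 23 = 93 \cdot 23 = 2139$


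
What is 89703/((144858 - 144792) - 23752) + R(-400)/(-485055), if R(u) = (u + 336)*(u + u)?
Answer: -8944722373/2297802546 ≈ -3.8927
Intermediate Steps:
R(u) = 2*u*(336 + u) (R(u) = (336 + u)*(2*u) = 2*u*(336 + u))
89703/((144858 - 144792) - 23752) + R(-400)/(-485055) = 89703/((144858 - 144792) - 23752) + (2*(-400)*(336 - 400))/(-485055) = 89703/(66 - 23752) + (2*(-400)*(-64))*(-1/485055) = 89703/(-23686) + 51200*(-1/485055) = 89703*(-1/23686) - 10240/97011 = -89703/23686 - 10240/97011 = -8944722373/2297802546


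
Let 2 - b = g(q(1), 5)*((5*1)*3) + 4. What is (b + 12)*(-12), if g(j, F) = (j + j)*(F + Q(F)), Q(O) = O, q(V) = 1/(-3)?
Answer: -1320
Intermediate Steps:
q(V) = -⅓
g(j, F) = 4*F*j (g(j, F) = (j + j)*(F + F) = (2*j)*(2*F) = 4*F*j)
b = 98 (b = 2 - ((4*5*(-⅓))*((5*1)*3) + 4) = 2 - (-100*3/3 + 4) = 2 - (-20/3*15 + 4) = 2 - (-100 + 4) = 2 - 1*(-96) = 2 + 96 = 98)
(b + 12)*(-12) = (98 + 12)*(-12) = 110*(-12) = -1320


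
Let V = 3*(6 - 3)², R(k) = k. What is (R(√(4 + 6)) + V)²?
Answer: (27 + √10)² ≈ 909.76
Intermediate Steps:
V = 27 (V = 3*3² = 3*9 = 27)
(R(√(4 + 6)) + V)² = (√(4 + 6) + 27)² = (√10 + 27)² = (27 + √10)²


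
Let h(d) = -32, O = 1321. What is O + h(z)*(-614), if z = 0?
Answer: 20969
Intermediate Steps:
O + h(z)*(-614) = 1321 - 32*(-614) = 1321 + 19648 = 20969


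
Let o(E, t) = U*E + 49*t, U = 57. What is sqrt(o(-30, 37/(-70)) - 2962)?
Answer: I*sqrt(469790)/10 ≈ 68.541*I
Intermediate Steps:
o(E, t) = 49*t + 57*E (o(E, t) = 57*E + 49*t = 49*t + 57*E)
sqrt(o(-30, 37/(-70)) - 2962) = sqrt((49*(37/(-70)) + 57*(-30)) - 2962) = sqrt((49*(37*(-1/70)) - 1710) - 2962) = sqrt((49*(-37/70) - 1710) - 2962) = sqrt((-259/10 - 1710) - 2962) = sqrt(-17359/10 - 2962) = sqrt(-46979/10) = I*sqrt(469790)/10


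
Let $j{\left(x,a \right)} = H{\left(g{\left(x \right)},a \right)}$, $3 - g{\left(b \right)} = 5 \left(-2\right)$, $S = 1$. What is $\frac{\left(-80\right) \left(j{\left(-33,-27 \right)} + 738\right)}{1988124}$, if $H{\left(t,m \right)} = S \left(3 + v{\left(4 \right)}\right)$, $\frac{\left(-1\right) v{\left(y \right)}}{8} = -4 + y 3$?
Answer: $- \frac{13540}{497031} \approx -0.027242$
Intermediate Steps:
$g{\left(b \right)} = 13$ ($g{\left(b \right)} = 3 - 5 \left(-2\right) = 3 - -10 = 3 + 10 = 13$)
$v{\left(y \right)} = 32 - 24 y$ ($v{\left(y \right)} = - 8 \left(-4 + y 3\right) = - 8 \left(-4 + 3 y\right) = 32 - 24 y$)
$H{\left(t,m \right)} = -61$ ($H{\left(t,m \right)} = 1 \left(3 + \left(32 - 96\right)\right) = 1 \left(3 - 64\right) = 1 \left(-61\right) = -61$)
$j{\left(x,a \right)} = -61$
$\frac{\left(-80\right) \left(j{\left(-33,-27 \right)} + 738\right)}{1988124} = \frac{\left(-80\right) \left(-61 + 738\right)}{1988124} = \left(-80\right) 677 \cdot \frac{1}{1988124} = \left(-54160\right) \frac{1}{1988124} = - \frac{13540}{497031}$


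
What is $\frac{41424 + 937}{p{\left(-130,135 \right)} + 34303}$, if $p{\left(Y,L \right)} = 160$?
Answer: $\frac{3851}{3133} \approx 1.2292$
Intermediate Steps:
$\frac{41424 + 937}{p{\left(-130,135 \right)} + 34303} = \frac{41424 + 937}{160 + 34303} = \frac{42361}{34463} = 42361 \cdot \frac{1}{34463} = \frac{3851}{3133}$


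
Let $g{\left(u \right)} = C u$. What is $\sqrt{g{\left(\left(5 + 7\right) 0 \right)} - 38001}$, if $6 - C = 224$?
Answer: $i \sqrt{38001} \approx 194.94 i$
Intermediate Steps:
$C = -218$ ($C = 6 - 224 = -218$)
$g{\left(u \right)} = - 218 u$
$\sqrt{g{\left(\left(5 + 7\right) 0 \right)} - 38001} = \sqrt{- 218 \left(5 + 7\right) 0 - 38001} = \sqrt{- 218 \cdot 12 \cdot 0 - 38001} = \sqrt{\left(-218\right) 0 - 38001} = \sqrt{0 - 38001} = \sqrt{-38001} = i \sqrt{38001}$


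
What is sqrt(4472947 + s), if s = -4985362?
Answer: 3*I*sqrt(56935) ≈ 715.83*I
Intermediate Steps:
sqrt(4472947 + s) = sqrt(4472947 - 4985362) = sqrt(-512415) = 3*I*sqrt(56935)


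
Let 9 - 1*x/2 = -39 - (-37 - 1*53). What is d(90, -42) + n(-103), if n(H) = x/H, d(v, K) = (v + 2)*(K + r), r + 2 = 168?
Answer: 1175108/103 ≈ 11409.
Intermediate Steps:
r = 166 (r = -2 + 168 = 166)
x = -84 (x = 18 - 2*(-39 - (-37 - 1*53)) = 18 - 2*(-39 - (-37 - 53)) = 18 - 2*(-39 - 1*(-90)) = 18 - 2*(-39 + 90) = 18 - 2*51 = 18 - 102 = -84)
d(v, K) = (2 + v)*(166 + K) (d(v, K) = (v + 2)*(K + 166) = (2 + v)*(166 + K))
n(H) = -84/H
d(90, -42) + n(-103) = (332 + 2*(-42) + 166*90 - 42*90) - 84/(-103) = (332 - 84 + 14940 - 3780) - 84*(-1/103) = 11408 + 84/103 = 1175108/103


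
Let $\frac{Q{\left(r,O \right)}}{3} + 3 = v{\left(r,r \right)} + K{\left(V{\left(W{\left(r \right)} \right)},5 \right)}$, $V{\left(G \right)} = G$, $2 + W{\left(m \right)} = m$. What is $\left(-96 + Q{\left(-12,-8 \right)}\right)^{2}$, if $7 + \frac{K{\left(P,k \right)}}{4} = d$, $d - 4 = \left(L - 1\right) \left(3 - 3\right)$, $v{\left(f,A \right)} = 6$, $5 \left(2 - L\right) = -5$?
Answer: $15129$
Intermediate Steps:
$L = 3$ ($L = 2 - -1 = 2 + 1 = 3$)
$W{\left(m \right)} = -2 + m$
$d = 4$ ($d = 4 + \left(3 - 1\right) \left(3 - 3\right) = 4 + 2 \cdot 0 = 4 + 0 = 4$)
$K{\left(P,k \right)} = -12$ ($K{\left(P,k \right)} = -28 + 4 \cdot 4 = -28 + 16 = -12$)
$Q{\left(r,O \right)} = -27$ ($Q{\left(r,O \right)} = -9 + 3 \left(6 - 12\right) = -9 + 3 \left(-6\right) = -9 - 18 = -27$)
$\left(-96 + Q{\left(-12,-8 \right)}\right)^{2} = \left(-96 - 27\right)^{2} = \left(-123\right)^{2} = 15129$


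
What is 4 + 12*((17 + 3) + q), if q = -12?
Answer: 100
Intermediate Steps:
4 + 12*((17 + 3) + q) = 4 + 12*((17 + 3) - 12) = 4 + 12*(20 - 12) = 4 + 12*8 = 4 + 96 = 100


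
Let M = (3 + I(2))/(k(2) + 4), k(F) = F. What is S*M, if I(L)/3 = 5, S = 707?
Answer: 2121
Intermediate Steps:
I(L) = 15 (I(L) = 3*5 = 15)
M = 3 (M = (3 + 15)/(2 + 4) = 18/6 = 18*(⅙) = 3)
S*M = 707*3 = 2121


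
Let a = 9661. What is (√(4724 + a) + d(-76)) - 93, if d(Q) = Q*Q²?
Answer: -439069 + √14385 ≈ -4.3895e+5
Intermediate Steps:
d(Q) = Q³
(√(4724 + a) + d(-76)) - 93 = (√(4724 + 9661) + (-76)³) - 93 = (√14385 - 438976) - 93 = (-438976 + √14385) - 93 = -439069 + √14385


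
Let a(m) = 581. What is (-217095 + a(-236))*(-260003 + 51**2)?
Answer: 55731136628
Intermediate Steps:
(-217095 + a(-236))*(-260003 + 51**2) = (-217095 + 581)*(-260003 + 51**2) = -216514*(-260003 + 2601) = -216514*(-257402) = 55731136628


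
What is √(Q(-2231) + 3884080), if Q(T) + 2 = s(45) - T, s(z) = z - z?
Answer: √3886309 ≈ 1971.4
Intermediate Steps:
s(z) = 0
Q(T) = -2 - T (Q(T) = -2 + (0 - T) = -2 - T)
√(Q(-2231) + 3884080) = √((-2 - 1*(-2231)) + 3884080) = √((-2 + 2231) + 3884080) = √(2229 + 3884080) = √3886309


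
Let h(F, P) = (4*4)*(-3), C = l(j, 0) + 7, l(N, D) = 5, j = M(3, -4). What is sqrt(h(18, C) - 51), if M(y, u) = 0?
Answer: 3*I*sqrt(11) ≈ 9.9499*I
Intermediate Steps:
j = 0
C = 12 (C = 5 + 7 = 12)
h(F, P) = -48 (h(F, P) = 16*(-3) = -48)
sqrt(h(18, C) - 51) = sqrt(-48 - 51) = sqrt(-99) = 3*I*sqrt(11)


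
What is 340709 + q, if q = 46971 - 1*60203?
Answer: 327477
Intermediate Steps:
q = -13232 (q = 46971 - 60203 = -13232)
340709 + q = 340709 - 13232 = 327477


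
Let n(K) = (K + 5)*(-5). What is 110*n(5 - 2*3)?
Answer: -2200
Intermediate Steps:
n(K) = -25 - 5*K (n(K) = (5 + K)*(-5) = -25 - 5*K)
110*n(5 - 2*3) = 110*(-25 - 5*(5 - 2*3)) = 110*(-25 - 5*(5 - 6)) = 110*(-25 - 5*(-1)) = 110*(-25 + 5) = 110*(-20) = -2200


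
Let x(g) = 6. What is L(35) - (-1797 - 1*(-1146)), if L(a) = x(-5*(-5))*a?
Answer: 861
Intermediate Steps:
L(a) = 6*a
L(35) - (-1797 - 1*(-1146)) = 6*35 - (-1797 - 1*(-1146)) = 210 - (-1797 + 1146) = 210 - 1*(-651) = 210 + 651 = 861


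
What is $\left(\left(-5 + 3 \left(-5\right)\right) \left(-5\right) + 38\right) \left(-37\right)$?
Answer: $-5106$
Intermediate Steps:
$\left(\left(-5 + 3 \left(-5\right)\right) \left(-5\right) + 38\right) \left(-37\right) = \left(\left(-5 - 15\right) \left(-5\right) + 38\right) \left(-37\right) = \left(\left(-20\right) \left(-5\right) + 38\right) \left(-37\right) = \left(100 + 38\right) \left(-37\right) = 138 \left(-37\right) = -5106$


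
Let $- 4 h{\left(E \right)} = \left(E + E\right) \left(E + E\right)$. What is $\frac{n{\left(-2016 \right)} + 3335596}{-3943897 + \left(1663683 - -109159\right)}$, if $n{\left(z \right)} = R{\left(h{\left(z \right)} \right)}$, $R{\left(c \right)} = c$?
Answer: $\frac{145732}{434211} \approx 0.33562$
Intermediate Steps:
$h{\left(E \right)} = - E^{2}$ ($h{\left(E \right)} = - \frac{\left(E + E\right) \left(E + E\right)}{4} = - \frac{2 E 2 E}{4} = - \frac{4 E^{2}}{4} = - E^{2}$)
$n{\left(z \right)} = - z^{2}$
$\frac{n{\left(-2016 \right)} + 3335596}{-3943897 + \left(1663683 - -109159\right)} = \frac{- \left(-2016\right)^{2} + 3335596}{-3943897 + \left(1663683 - -109159\right)} = \frac{\left(-1\right) 4064256 + 3335596}{-3943897 + \left(1663683 + 109159\right)} = \frac{-4064256 + 3335596}{-3943897 + 1772842} = - \frac{728660}{-2171055} = \left(-728660\right) \left(- \frac{1}{2171055}\right) = \frac{145732}{434211}$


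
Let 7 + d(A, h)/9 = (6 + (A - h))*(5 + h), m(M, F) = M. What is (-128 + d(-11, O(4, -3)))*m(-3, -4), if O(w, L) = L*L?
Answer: 5865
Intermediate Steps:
O(w, L) = L²
d(A, h) = -63 + 9*(5 + h)*(6 + A - h) (d(A, h) = -63 + 9*((6 + (A - h))*(5 + h)) = -63 + 9*((6 + A - h)*(5 + h)) = -63 + 9*((5 + h)*(6 + A - h)) = -63 + 9*(5 + h)*(6 + A - h))
(-128 + d(-11, O(4, -3)))*m(-3, -4) = (-128 + (207 - 9*((-3)²)² + 9*(-3)² + 45*(-11) + 9*(-11)*(-3)²))*(-3) = (-128 + (207 - 9*9² + 9*9 - 495 + 9*(-11)*9))*(-3) = (-128 + (207 - 9*81 + 81 - 495 - 891))*(-3) = (-128 + (207 - 729 + 81 - 495 - 891))*(-3) = (-128 - 1827)*(-3) = -1955*(-3) = 5865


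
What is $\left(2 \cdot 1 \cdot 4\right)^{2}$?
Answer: $64$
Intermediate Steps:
$\left(2 \cdot 1 \cdot 4\right)^{2} = \left(2 \cdot 4\right)^{2} = 8^{2} = 64$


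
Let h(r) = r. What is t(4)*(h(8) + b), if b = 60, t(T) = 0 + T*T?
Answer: 1088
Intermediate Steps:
t(T) = T**2 (t(T) = 0 + T**2 = T**2)
t(4)*(h(8) + b) = 4**2*(8 + 60) = 16*68 = 1088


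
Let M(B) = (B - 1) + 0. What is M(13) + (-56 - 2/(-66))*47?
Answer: -86413/33 ≈ -2618.6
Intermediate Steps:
M(B) = -1 + B (M(B) = (-1 + B) + 0 = -1 + B)
M(13) + (-56 - 2/(-66))*47 = (-1 + 13) + (-56 - 2/(-66))*47 = 12 + (-56 - 2*(-1)/66)*47 = 12 + (-56 - 1*(-1/33))*47 = 12 + (-56 + 1/33)*47 = 12 - 1847/33*47 = 12 - 86809/33 = -86413/33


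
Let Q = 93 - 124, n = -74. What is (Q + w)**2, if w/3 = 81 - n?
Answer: 188356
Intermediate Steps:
Q = -31
w = 465 (w = 3*(81 - 1*(-74)) = 3*(81 + 74) = 3*155 = 465)
(Q + w)**2 = (-31 + 465)**2 = 434**2 = 188356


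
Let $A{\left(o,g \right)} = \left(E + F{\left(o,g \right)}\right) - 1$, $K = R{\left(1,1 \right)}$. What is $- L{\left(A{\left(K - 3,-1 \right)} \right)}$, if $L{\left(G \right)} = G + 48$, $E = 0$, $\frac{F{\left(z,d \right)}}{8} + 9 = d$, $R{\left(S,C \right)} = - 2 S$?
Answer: $33$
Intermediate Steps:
$F{\left(z,d \right)} = -72 + 8 d$
$K = -2$ ($K = \left(-2\right) 1 = -2$)
$A{\left(o,g \right)} = -73 + 8 g$ ($A{\left(o,g \right)} = \left(0 + \left(-72 + 8 g\right)\right) - 1 = \left(-72 + 8 g\right) - 1 = -73 + 8 g$)
$L{\left(G \right)} = 48 + G$
$- L{\left(A{\left(K - 3,-1 \right)} \right)} = - (48 + \left(-73 + 8 \left(-1\right)\right)) = - (48 - 81) = \left(-1\right) \left(-33\right) = 33$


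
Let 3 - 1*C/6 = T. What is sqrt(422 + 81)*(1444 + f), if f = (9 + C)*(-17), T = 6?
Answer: 1597*sqrt(503) ≈ 35817.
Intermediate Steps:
C = -18 (C = 18 - 6*6 = 18 - 36 = -18)
f = 153 (f = (9 - 18)*(-17) = -9*(-17) = 153)
sqrt(422 + 81)*(1444 + f) = sqrt(422 + 81)*(1444 + 153) = sqrt(503)*1597 = 1597*sqrt(503)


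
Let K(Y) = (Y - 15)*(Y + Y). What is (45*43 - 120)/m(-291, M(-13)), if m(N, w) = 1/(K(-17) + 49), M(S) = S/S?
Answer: 2063655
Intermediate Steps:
M(S) = 1
K(Y) = 2*Y*(-15 + Y) (K(Y) = (-15 + Y)*(2*Y) = 2*Y*(-15 + Y))
m(N, w) = 1/1137 (m(N, w) = 1/(2*(-17)*(-15 - 17) + 49) = 1/(2*(-17)*(-32) + 49) = 1/(1088 + 49) = 1/1137)
(45*43 - 120)/m(-291, M(-13)) = (45*43 - 120)/(1/1137) = (1935 - 120)*1137 = 1815*1137 = 2063655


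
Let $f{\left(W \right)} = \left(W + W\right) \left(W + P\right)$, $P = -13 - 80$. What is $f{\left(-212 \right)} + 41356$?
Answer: $170676$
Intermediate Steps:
$P = -93$
$f{\left(W \right)} = 2 W \left(-93 + W\right)$ ($f{\left(W \right)} = \left(W + W\right) \left(W - 93\right) = 2 W \left(-93 + W\right)$)
$f{\left(-212 \right)} + 41356 = 2 \left(-212\right) \left(-93 - 212\right) + 41356 = 2 \left(-212\right) \left(-305\right) + 41356 = 129320 + 41356 = 170676$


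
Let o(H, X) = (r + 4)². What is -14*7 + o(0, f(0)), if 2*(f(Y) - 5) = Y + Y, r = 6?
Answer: 2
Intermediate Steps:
f(Y) = 5 + Y (f(Y) = 5 + (Y + Y)/2 = 5 + (2*Y)/2 = 5 + Y)
o(H, X) = 100 (o(H, X) = (6 + 4)² = 10² = 100)
-14*7 + o(0, f(0)) = -14*7 + 100 = -98 + 100 = 2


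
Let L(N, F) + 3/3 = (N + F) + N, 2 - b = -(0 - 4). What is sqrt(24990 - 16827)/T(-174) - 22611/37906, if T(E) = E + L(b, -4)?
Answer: -22611/37906 - sqrt(907)/61 ≈ -1.0902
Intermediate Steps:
b = -2 (b = 2 - (-1)*(0 - 4) = 2 - (-1)*(-4) = 2 - 1*4 = 2 - 4 = -2)
L(N, F) = -1 + F + 2*N (L(N, F) = -1 + ((N + F) + N) = -1 + ((F + N) + N) = -1 + (F + 2*N) = -1 + F + 2*N)
T(E) = -9 + E (T(E) = E + (-1 - 4 + 2*(-2)) = E + (-1 - 4 - 4) = E - 9 = -9 + E)
sqrt(24990 - 16827)/T(-174) - 22611/37906 = sqrt(24990 - 16827)/(-9 - 174) - 22611/37906 = sqrt(8163)/(-183) - 22611*1/37906 = (3*sqrt(907))*(-1/183) - 22611/37906 = -sqrt(907)/61 - 22611/37906 = -22611/37906 - sqrt(907)/61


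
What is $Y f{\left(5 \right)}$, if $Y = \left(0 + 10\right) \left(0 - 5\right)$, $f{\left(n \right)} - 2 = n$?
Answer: $-350$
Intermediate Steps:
$f{\left(n \right)} = 2 + n$
$Y = -50$ ($Y = 10 \left(-5\right) = -50$)
$Y f{\left(5 \right)} = - 50 \left(2 + 5\right) = \left(-50\right) 7 = -350$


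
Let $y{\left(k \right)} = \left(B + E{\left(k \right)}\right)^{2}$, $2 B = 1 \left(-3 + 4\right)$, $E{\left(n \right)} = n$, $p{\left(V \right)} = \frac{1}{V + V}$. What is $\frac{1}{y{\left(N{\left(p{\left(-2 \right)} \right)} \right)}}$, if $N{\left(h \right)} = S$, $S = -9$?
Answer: $\frac{4}{289} \approx 0.013841$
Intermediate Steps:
$p{\left(V \right)} = \frac{1}{2 V}$
$N{\left(h \right)} = -9$
$B = \frac{1}{2}$ ($B = \frac{1 \left(-3 + 4\right)}{2} = \frac{1 \cdot 1}{2} = \frac{1}{2} \cdot 1 = \frac{1}{2} \approx 0.5$)
$y{\left(k \right)} = \left(\frac{1}{2} + k\right)^{2}$
$\frac{1}{y{\left(N{\left(p{\left(-2 \right)} \right)} \right)}} = \frac{1}{\frac{1}{4} \left(1 + 2 \left(-9\right)\right)^{2}} = \frac{1}{\frac{1}{4} \left(1 - 18\right)^{2}} = \frac{1}{\frac{1}{4} \left(-17\right)^{2}} = \frac{1}{\frac{1}{4} \cdot 289} = \frac{1}{\frac{289}{4}} = \frac{4}{289}$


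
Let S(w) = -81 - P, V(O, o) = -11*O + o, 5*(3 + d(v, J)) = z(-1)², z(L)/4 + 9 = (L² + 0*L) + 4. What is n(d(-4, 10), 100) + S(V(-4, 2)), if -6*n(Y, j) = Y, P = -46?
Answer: -1291/30 ≈ -43.033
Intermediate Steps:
z(L) = -20 + 4*L² (z(L) = -36 + 4*((L² + 0*L) + 4) = -36 + 4*((L² + 0) + 4) = -36 + 4*(L² + 4) = -36 + 4*(4 + L²) = -36 + (16 + 4*L²) = -20 + 4*L²)
d(v, J) = 241/5 (d(v, J) = -3 + (-20 + 4*(-1)²)²/5 = -3 + (-20 + 4*1)²/5 = -3 + (-20 + 4)²/5 = -3 + (⅕)*(-16)² = -3 + (⅕)*256 = -3 + 256/5 = 241/5)
V(O, o) = o - 11*O
n(Y, j) = -Y/6
S(w) = -35 (S(w) = -81 - 1*(-46) = -81 + 46 = -35)
n(d(-4, 10), 100) + S(V(-4, 2)) = -⅙*241/5 - 35 = -241/30 - 35 = -1291/30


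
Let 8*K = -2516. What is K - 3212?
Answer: -7053/2 ≈ -3526.5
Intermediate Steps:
K = -629/2 (K = (⅛)*(-2516) = -629/2 ≈ -314.50)
K - 3212 = -629/2 - 3212 = -7053/2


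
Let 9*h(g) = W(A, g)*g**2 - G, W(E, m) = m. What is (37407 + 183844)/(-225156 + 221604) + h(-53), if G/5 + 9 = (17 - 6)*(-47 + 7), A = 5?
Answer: -174276041/10656 ≈ -16355.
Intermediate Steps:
G = -2245 (G = -45 + 5*((17 - 6)*(-47 + 7)) = -45 + 5*(11*(-40)) = -45 + 5*(-440) = -45 - 2200 = -2245)
h(g) = 2245/9 + g**3/9 (h(g) = (g*g**2 - 1*(-2245))/9 = (g**3 + 2245)/9 = (2245 + g**3)/9 = 2245/9 + g**3/9)
(37407 + 183844)/(-225156 + 221604) + h(-53) = (37407 + 183844)/(-225156 + 221604) + (2245/9 + (1/9)*(-53)**3) = 221251/(-3552) + (2245/9 + (1/9)*(-148877)) = 221251*(-1/3552) + (2245/9 - 148877/9) = -221251/3552 - 146632/9 = -174276041/10656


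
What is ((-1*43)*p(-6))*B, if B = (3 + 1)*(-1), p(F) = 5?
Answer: 860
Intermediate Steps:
B = -4 (B = 4*(-1) = -4)
((-1*43)*p(-6))*B = (-1*43*5)*(-4) = -43*5*(-4) = -215*(-4) = 860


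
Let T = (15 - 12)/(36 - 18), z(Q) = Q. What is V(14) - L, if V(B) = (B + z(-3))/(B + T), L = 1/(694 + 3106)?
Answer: 50143/64600 ≈ 0.77621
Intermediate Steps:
T = ⅙ (T = 3/18 = 3*(1/18) = ⅙ ≈ 0.16667)
L = 1/3800 ≈ 0.00026316
V(B) = (-3 + B)/(⅙ + B) (V(B) = (B - 3)/(B + ⅙) = (-3 + B)/(⅙ + B))
V(14) - L = 6*(-3 + 14)/(1 + 6*14) - 1*1/3800 = 6*11/(1 + 84) - 1/3800 = 6*11/85 - 1/3800 = 6*(1/85)*11 - 1/3800 = 66/85 - 1/3800 = 50143/64600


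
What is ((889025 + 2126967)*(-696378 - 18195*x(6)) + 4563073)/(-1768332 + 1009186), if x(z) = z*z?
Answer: 4075800993743/759146 ≈ 5.3689e+6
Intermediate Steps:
x(z) = z²
((889025 + 2126967)*(-696378 - 18195*x(6)) + 4563073)/(-1768332 + 1009186) = ((889025 + 2126967)*(-696378 - 18195*6²) + 4563073)/(-1768332 + 1009186) = (3015992*(-696378 - 18195*36) + 4563073)/(-759146) = (3015992*(-696378 - 655020) + 4563073)*(-1/759146) = (3015992*(-1351398) + 4563073)*(-1/759146) = (-4075805556816 + 4563073)*(-1/759146) = -4075800993743*(-1/759146) = 4075800993743/759146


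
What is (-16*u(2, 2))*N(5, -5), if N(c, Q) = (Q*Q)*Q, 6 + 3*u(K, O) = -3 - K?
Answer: -22000/3 ≈ -7333.3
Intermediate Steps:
u(K, O) = -3 - K/3 (u(K, O) = -2 + (-3 - K)/3 = -2 + (-1 - K/3) = -3 - K/3)
N(c, Q) = Q³ (N(c, Q) = Q²*Q = Q³)
(-16*u(2, 2))*N(5, -5) = -16*(-3 - ⅓*2)*(-5)³ = -16*(-3 - ⅔)*(-125) = -16*(-11/3)*(-125) = (176/3)*(-125) = -22000/3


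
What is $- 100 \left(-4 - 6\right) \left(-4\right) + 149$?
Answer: $-3851$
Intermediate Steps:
$- 100 \left(-4 - 6\right) \left(-4\right) + 149 = - 100 \left(\left(-10\right) \left(-4\right)\right) + 149 = \left(-100\right) 40 + 149 = -4000 + 149 = -3851$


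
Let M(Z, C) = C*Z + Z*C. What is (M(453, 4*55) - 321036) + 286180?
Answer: 164464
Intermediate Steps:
M(Z, C) = 2*C*Z (M(Z, C) = C*Z + C*Z = 2*C*Z)
(M(453, 4*55) - 321036) + 286180 = (2*(4*55)*453 - 321036) + 286180 = (2*220*453 - 321036) + 286180 = (199320 - 321036) + 286180 = -121716 + 286180 = 164464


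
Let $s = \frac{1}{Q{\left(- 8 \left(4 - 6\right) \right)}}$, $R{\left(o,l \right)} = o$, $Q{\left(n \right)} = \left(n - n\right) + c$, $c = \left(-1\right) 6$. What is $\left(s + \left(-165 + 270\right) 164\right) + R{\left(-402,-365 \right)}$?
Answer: $\frac{100907}{6} \approx 16818.0$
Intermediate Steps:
$c = -6$
$Q{\left(n \right)} = -6$ ($Q{\left(n \right)} = \left(n - n\right) - 6 = 0 - 6 = -6$)
$s = - \frac{1}{6}$ ($s = \frac{1}{-6} = - \frac{1}{6} \approx -0.16667$)
$\left(s + \left(-165 + 270\right) 164\right) + R{\left(-402,-365 \right)} = \left(- \frac{1}{6} + \left(-165 + 270\right) 164\right) - 402 = \left(- \frac{1}{6} + 105 \cdot 164\right) - 402 = \left(- \frac{1}{6} + 17220\right) - 402 = \frac{103319}{6} - 402 = \frac{100907}{6}$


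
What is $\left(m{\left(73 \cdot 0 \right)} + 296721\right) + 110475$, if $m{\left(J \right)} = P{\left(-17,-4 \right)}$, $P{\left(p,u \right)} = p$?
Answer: $407179$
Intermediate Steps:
$m{\left(J \right)} = -17$
$\left(m{\left(73 \cdot 0 \right)} + 296721\right) + 110475 = \left(-17 + 296721\right) + 110475 = 296704 + 110475 = 407179$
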